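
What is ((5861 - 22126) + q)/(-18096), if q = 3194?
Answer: 4357/6032 ≈ 0.72231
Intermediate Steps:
((5861 - 22126) + q)/(-18096) = ((5861 - 22126) + 3194)/(-18096) = (-16265 + 3194)*(-1/18096) = -13071*(-1/18096) = 4357/6032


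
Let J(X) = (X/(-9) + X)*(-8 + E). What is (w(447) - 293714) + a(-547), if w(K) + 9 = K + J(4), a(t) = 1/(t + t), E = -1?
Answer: -320878953/1094 ≈ -2.9331e+5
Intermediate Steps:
J(X) = -8*X (J(X) = (X/(-9) + X)*(-8 - 1) = (X*(-⅑) + X)*(-9) = (-X/9 + X)*(-9) = (8*X/9)*(-9) = -8*X)
a(t) = 1/(2*t)
w(K) = -41 + K (w(K) = -9 + (K - 8*4) = -9 + (K - 32) = -9 + (-32 + K) = -41 + K)
(w(447) - 293714) + a(-547) = ((-41 + 447) - 293714) + (½)/(-547) = (406 - 293714) + (½)*(-1/547) = -293308 - 1/1094 = -320878953/1094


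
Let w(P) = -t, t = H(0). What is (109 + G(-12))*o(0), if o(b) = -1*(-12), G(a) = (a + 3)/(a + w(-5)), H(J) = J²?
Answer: 1317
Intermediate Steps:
t = 0 (t = 0² = 0)
w(P) = 0 (w(P) = -1*0 = 0)
G(a) = (3 + a)/a (G(a) = (a + 3)/(a + 0) = (3 + a)/a)
o(b) = 12
(109 + G(-12))*o(0) = (109 + (3 - 12)/(-12))*12 = (109 - 1/12*(-9))*12 = (109 + ¾)*12 = (439/4)*12 = 1317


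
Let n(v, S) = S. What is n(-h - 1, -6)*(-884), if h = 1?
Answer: 5304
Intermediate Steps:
n(-h - 1, -6)*(-884) = -6*(-884) = 5304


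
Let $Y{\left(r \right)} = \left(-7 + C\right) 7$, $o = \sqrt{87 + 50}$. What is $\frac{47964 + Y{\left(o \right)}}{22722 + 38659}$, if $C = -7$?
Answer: $\frac{47866}{61381} \approx 0.77982$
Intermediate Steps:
$o = \sqrt{137} \approx 11.705$
$Y{\left(r \right)} = -98$ ($Y{\left(r \right)} = \left(-7 - 7\right) 7 = \left(-14\right) 7 = -98$)
$\frac{47964 + Y{\left(o \right)}}{22722 + 38659} = \frac{47964 - 98}{22722 + 38659} = \frac{47866}{61381}$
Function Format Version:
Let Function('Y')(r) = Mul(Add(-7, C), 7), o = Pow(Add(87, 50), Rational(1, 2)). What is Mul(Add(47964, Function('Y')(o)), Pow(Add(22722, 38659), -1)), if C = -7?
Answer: Rational(47866, 61381) ≈ 0.77982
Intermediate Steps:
o = Pow(137, Rational(1, 2)) ≈ 11.705
Function('Y')(r) = -98 (Function('Y')(r) = Mul(Add(-7, -7), 7) = Mul(-14, 7) = -98)
Mul(Add(47964, Function('Y')(o)), Pow(Add(22722, 38659), -1)) = Mul(Add(47964, -98), Pow(Add(22722, 38659), -1)) = Mul(47866, Pow(61381, -1)) = Mul(47866, Rational(1, 61381)) = Rational(47866, 61381)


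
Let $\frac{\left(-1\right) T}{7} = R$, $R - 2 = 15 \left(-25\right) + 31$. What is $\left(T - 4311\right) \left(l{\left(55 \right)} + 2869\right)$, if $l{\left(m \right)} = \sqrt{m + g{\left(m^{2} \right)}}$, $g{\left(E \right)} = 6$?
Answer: $-5499873 - 1917 \sqrt{61} \approx -5.5148 \cdot 10^{6}$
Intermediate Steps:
$R = -342$ ($R = 2 + \left(15 \left(-25\right) + 31\right) = 2 + \left(-375 + 31\right) = 2 - 344 = -342$)
$T = 2394$ ($T = \left(-7\right) \left(-342\right) = 2394$)
$l{\left(m \right)} = \sqrt{6 + m}$ ($l{\left(m \right)} = \sqrt{m + 6} = \sqrt{6 + m}$)
$\left(T - 4311\right) \left(l{\left(55 \right)} + 2869\right) = \left(2394 - 4311\right) \left(\sqrt{6 + 55} + 2869\right) = - 1917 \left(\sqrt{61} + 2869\right) = - 1917 \left(2869 + \sqrt{61}\right) = -5499873 - 1917 \sqrt{61}$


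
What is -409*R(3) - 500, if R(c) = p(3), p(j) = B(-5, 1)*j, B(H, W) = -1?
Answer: 727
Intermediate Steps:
p(j) = -j
R(c) = -3 (R(c) = -1*3 = -3)
-409*R(3) - 500 = -409*(-3) - 500 = 1227 - 500 = 727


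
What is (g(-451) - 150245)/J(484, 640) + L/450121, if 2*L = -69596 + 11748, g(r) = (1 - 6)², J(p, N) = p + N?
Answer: -2416060257/18069143 ≈ -133.71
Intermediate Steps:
J(p, N) = N + p
g(r) = 25 (g(r) = (-5)² = 25)
L = -28924 (L = (-69596 + 11748)/2 = (½)*(-57848) = -28924)
(g(-451) - 150245)/J(484, 640) + L/450121 = (25 - 150245)/(640 + 484) - 28924/450121 = -150220/1124 - 28924*1/450121 = -150220*1/1124 - 4132/64303 = -37555/281 - 4132/64303 = -2416060257/18069143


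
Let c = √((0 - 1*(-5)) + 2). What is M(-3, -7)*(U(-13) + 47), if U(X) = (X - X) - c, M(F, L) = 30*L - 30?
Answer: -11280 + 240*√7 ≈ -10645.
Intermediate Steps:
M(F, L) = -30 + 30*L
c = √7 (c = √((0 + 5) + 2) = √(5 + 2) = √7 ≈ 2.6458)
U(X) = -√7 (U(X) = (X - X) - √7 = 0 - √7 = -√7)
M(-3, -7)*(U(-13) + 47) = (-30 + 30*(-7))*(-√7 + 47) = (-30 - 210)*(47 - √7) = -240*(47 - √7) = -11280 + 240*√7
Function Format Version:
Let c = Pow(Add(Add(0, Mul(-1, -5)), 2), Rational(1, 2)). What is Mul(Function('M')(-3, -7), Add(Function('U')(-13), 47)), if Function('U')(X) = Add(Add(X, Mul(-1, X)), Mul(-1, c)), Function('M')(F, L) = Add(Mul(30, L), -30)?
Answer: Add(-11280, Mul(240, Pow(7, Rational(1, 2)))) ≈ -10645.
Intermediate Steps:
Function('M')(F, L) = Add(-30, Mul(30, L))
c = Pow(7, Rational(1, 2)) (c = Pow(Add(Add(0, 5), 2), Rational(1, 2)) = Pow(Add(5, 2), Rational(1, 2)) = Pow(7, Rational(1, 2)) ≈ 2.6458)
Function('U')(X) = Mul(-1, Pow(7, Rational(1, 2))) (Function('U')(X) = Add(Add(X, Mul(-1, X)), Mul(-1, Pow(7, Rational(1, 2)))) = Add(0, Mul(-1, Pow(7, Rational(1, 2)))) = Mul(-1, Pow(7, Rational(1, 2))))
Mul(Function('M')(-3, -7), Add(Function('U')(-13), 47)) = Mul(Add(-30, Mul(30, -7)), Add(Mul(-1, Pow(7, Rational(1, 2))), 47)) = Mul(Add(-30, -210), Add(47, Mul(-1, Pow(7, Rational(1, 2))))) = Mul(-240, Add(47, Mul(-1, Pow(7, Rational(1, 2))))) = Add(-11280, Mul(240, Pow(7, Rational(1, 2))))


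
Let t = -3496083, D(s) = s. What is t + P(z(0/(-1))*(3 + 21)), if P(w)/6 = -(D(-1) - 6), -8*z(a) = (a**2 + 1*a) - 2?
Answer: -3496041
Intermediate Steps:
z(a) = 1/4 - a/8 - a**2/8 (z(a) = -((a**2 + 1*a) - 2)/8 = -((a**2 + a) - 2)/8 = -((a + a**2) - 2)/8 = -(-2 + a + a**2)/8 = 1/4 - a/8 - a**2/8)
P(w) = 42 (P(w) = 6*(-(-1 - 6)) = 6*(-(-7)) = 6*(-1*(-7)) = 6*7 = 42)
t + P(z(0/(-1))*(3 + 21)) = -3496083 + 42 = -3496041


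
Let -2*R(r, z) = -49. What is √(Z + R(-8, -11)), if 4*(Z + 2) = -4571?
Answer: I*√4481/2 ≈ 33.47*I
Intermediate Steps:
Z = -4579/4 (Z = -2 + (¼)*(-4571) = -2 - 4571/4 = -4579/4 ≈ -1144.8)
R(r, z) = 49/2 (R(r, z) = -½*(-49) = 49/2)
√(Z + R(-8, -11)) = √(-4579/4 + 49/2) = √(-4481/4) = I*√4481/2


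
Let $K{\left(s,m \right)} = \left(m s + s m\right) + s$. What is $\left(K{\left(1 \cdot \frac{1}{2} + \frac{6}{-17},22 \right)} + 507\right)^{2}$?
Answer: $\frac{304956369}{1156} \approx 2.638 \cdot 10^{5}$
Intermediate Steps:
$K{\left(s,m \right)} = s + 2 m s$ ($K{\left(s,m \right)} = \left(m s + m s\right) + s = 2 m s + s = s + 2 m s$)
$\left(K{\left(1 \cdot \frac{1}{2} + \frac{6}{-17},22 \right)} + 507\right)^{2} = \left(\left(1 \cdot \frac{1}{2} + \frac{6}{-17}\right) \left(1 + 2 \cdot 22\right) + 507\right)^{2} = \left(\left(1 \cdot \frac{1}{2} + 6 \left(- \frac{1}{17}\right)\right) \left(1 + 44\right) + 507\right)^{2} = \left(\left(\frac{1}{2} - \frac{6}{17}\right) 45 + 507\right)^{2} = \left(\frac{5}{34} \cdot 45 + 507\right)^{2} = \left(\frac{225}{34} + 507\right)^{2} = \left(\frac{17463}{34}\right)^{2} = \frac{304956369}{1156}$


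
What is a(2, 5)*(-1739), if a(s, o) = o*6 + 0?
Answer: -52170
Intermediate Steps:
a(s, o) = 6*o (a(s, o) = 6*o + 0 = 6*o)
a(2, 5)*(-1739) = (6*5)*(-1739) = 30*(-1739) = -52170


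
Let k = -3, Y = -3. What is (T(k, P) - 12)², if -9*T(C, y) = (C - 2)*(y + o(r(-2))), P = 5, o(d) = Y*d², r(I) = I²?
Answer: 104329/81 ≈ 1288.0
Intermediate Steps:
o(d) = -3*d²
T(C, y) = -(-48 + y)*(-2 + C)/9 (T(C, y) = -(C - 2)*(y - 3*((-2)²)²)/9 = -(-2 + C)*(y - 3*4²)/9 = -(-2 + C)*(y - 3*16)/9 = -(-2 + C)*(y - 48)/9 = -(-2 + C)*(-48 + y)/9 = -(-48 + y)*(-2 + C)/9)
(T(k, P) - 12)² = ((-32/3 + (2/9)*5 + (16/3)*(-3) - ⅑*(-3)*5) - 12)² = ((-32/3 + 10/9 - 16 + 5/3) - 12)² = (-215/9 - 12)² = (-323/9)² = 104329/81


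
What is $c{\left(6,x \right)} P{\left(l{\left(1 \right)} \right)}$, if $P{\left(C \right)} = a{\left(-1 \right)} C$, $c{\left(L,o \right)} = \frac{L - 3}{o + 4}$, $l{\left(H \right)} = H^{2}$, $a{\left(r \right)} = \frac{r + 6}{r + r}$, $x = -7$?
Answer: $\frac{5}{2} \approx 2.5$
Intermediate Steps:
$a{\left(r \right)} = \frac{6 + r}{2 r}$
$c{\left(L,o \right)} = \frac{-3 + L}{4 + o}$
$P{\left(C \right)} = - \frac{5 C}{2}$ ($P{\left(C \right)} = \frac{6 - 1}{2 \left(-1\right)} C = \frac{1}{2} \left(-1\right) 5 C = - \frac{5 C}{2}$)
$c{\left(6,x \right)} P{\left(l{\left(1 \right)} \right)} = \frac{-3 + 6}{4 - 7} \left(- \frac{5 \cdot 1^{2}}{2}\right) = \frac{1}{-3} \cdot 3 \left(\left(- \frac{5}{2}\right) 1\right) = \left(- \frac{1}{3}\right) 3 \left(- \frac{5}{2}\right) = \left(-1\right) \left(- \frac{5}{2}\right) = \frac{5}{2}$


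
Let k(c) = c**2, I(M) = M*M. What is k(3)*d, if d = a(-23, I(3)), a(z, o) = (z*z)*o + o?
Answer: 42930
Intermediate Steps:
I(M) = M**2
a(z, o) = o + o*z**2 (a(z, o) = z**2*o + o = o*z**2 + o = o + o*z**2)
d = 4770 (d = 3**2*(1 + (-23)**2) = 9*(1 + 529) = 9*530 = 4770)
k(3)*d = 3**2*4770 = 9*4770 = 42930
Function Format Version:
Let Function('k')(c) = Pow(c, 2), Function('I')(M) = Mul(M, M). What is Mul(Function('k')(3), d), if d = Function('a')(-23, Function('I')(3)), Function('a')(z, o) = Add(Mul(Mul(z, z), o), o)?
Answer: 42930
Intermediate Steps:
Function('I')(M) = Pow(M, 2)
Function('a')(z, o) = Add(o, Mul(o, Pow(z, 2))) (Function('a')(z, o) = Add(Mul(Pow(z, 2), o), o) = Add(Mul(o, Pow(z, 2)), o) = Add(o, Mul(o, Pow(z, 2))))
d = 4770 (d = Mul(Pow(3, 2), Add(1, Pow(-23, 2))) = Mul(9, Add(1, 529)) = Mul(9, 530) = 4770)
Mul(Function('k')(3), d) = Mul(Pow(3, 2), 4770) = Mul(9, 4770) = 42930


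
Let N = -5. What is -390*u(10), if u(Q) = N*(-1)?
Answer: -1950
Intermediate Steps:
u(Q) = 5 (u(Q) = -5*(-1) = 5)
-390*u(10) = -390*5 = -1950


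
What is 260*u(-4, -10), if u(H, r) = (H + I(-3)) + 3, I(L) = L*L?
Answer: 2080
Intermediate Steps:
I(L) = L²
u(H, r) = 12 + H (u(H, r) = (H + (-3)²) + 3 = (H + 9) + 3 = (9 + H) + 3 = 12 + H)
260*u(-4, -10) = 260*(12 - 4) = 260*8 = 2080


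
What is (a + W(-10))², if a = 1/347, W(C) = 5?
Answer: 3013696/120409 ≈ 25.029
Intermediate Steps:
a = 1/347 ≈ 0.0028818
(a + W(-10))² = (1/347 + 5)² = (1736/347)² = 3013696/120409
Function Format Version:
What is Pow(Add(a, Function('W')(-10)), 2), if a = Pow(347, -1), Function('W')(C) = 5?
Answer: Rational(3013696, 120409) ≈ 25.029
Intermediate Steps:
a = Rational(1, 347) ≈ 0.0028818
Pow(Add(a, Function('W')(-10)), 2) = Pow(Add(Rational(1, 347), 5), 2) = Pow(Rational(1736, 347), 2) = Rational(3013696, 120409)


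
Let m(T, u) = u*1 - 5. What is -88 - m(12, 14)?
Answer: -97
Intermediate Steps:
m(T, u) = -5 + u (m(T, u) = u - 5 = -5 + u)
-88 - m(12, 14) = -88 - (-5 + 14) = -88 - 1*9 = -88 - 9 = -97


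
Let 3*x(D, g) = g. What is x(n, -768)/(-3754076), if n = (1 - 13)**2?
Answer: 64/938519 ≈ 6.8193e-5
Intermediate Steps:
n = 144 (n = (-12)**2 = 144)
x(D, g) = g/3
x(n, -768)/(-3754076) = ((1/3)*(-768))/(-3754076) = -256*(-1/3754076) = 64/938519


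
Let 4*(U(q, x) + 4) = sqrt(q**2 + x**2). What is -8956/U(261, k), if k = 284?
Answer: -573184/148521 - 35824*sqrt(148777)/148521 ≈ -96.896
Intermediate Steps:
U(q, x) = -4 + sqrt(q**2 + x**2)/4
-8956/U(261, k) = -8956/(-4 + sqrt(261**2 + 284**2)/4) = -8956/(-4 + sqrt(68121 + 80656)/4) = -8956/(-4 + sqrt(148777)/4)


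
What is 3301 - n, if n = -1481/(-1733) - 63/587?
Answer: 3357251403/1017271 ≈ 3300.3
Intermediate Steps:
n = 760168/1017271 (n = -1481*(-1/1733) - 63*1/587 = 1481/1733 - 63/587 = 760168/1017271 ≈ 0.74726)
3301 - n = 3301 - 1*760168/1017271 = 3301 - 760168/1017271 = 3357251403/1017271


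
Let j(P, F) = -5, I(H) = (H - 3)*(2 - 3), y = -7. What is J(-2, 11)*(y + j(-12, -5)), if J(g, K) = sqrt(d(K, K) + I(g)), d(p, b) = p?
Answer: -48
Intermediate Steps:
I(H) = 3 - H (I(H) = (-3 + H)*(-1) = 3 - H)
J(g, K) = sqrt(3 + K - g) (J(g, K) = sqrt(K + (3 - g)) = sqrt(3 + K - g))
J(-2, 11)*(y + j(-12, -5)) = sqrt(3 + 11 - 1*(-2))*(-7 - 5) = sqrt(3 + 11 + 2)*(-12) = sqrt(16)*(-12) = 4*(-12) = -48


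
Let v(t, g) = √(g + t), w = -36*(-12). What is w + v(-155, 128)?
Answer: 432 + 3*I*√3 ≈ 432.0 + 5.1962*I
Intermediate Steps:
w = 432
w + v(-155, 128) = 432 + √(128 - 155) = 432 + √(-27) = 432 + 3*I*√3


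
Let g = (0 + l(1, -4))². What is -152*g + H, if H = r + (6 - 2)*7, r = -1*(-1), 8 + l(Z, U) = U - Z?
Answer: -25659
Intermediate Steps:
l(Z, U) = -8 + U - Z (l(Z, U) = -8 + (U - Z) = -8 + U - Z)
g = 169 (g = (0 + (-8 - 4 - 1*1))² = (0 + (-8 - 4 - 1))² = (0 - 13)² = (-13)² = 169)
r = 1
H = 29 (H = 1 + (6 - 2)*7 = 1 + 4*7 = 1 + 28 = 29)
-152*g + H = -152*169 + 29 = -25688 + 29 = -25659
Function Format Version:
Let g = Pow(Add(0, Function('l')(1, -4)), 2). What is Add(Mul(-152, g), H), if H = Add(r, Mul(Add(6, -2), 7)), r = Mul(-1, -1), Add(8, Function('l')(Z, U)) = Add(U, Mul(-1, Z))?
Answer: -25659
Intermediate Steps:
Function('l')(Z, U) = Add(-8, U, Mul(-1, Z)) (Function('l')(Z, U) = Add(-8, Add(U, Mul(-1, Z))) = Add(-8, U, Mul(-1, Z)))
g = 169 (g = Pow(Add(0, Add(-8, -4, Mul(-1, 1))), 2) = Pow(Add(0, Add(-8, -4, -1)), 2) = Pow(Add(0, -13), 2) = Pow(-13, 2) = 169)
r = 1
H = 29 (H = Add(1, Mul(Add(6, -2), 7)) = Add(1, Mul(4, 7)) = Add(1, 28) = 29)
Add(Mul(-152, g), H) = Add(Mul(-152, 169), 29) = Add(-25688, 29) = -25659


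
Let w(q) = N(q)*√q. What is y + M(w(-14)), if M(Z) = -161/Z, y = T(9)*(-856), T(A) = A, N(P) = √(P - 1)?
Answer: -7704 + 23*√210/30 ≈ -7692.9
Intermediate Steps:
N(P) = √(-1 + P)
y = -7704 (y = 9*(-856) = -7704)
w(q) = √q*√(-1 + q) (w(q) = √(-1 + q)*√q = √q*√(-1 + q))
y + M(w(-14)) = -7704 - 161*(-I*√14/(14*√(-1 - 14))) = -7704 - 161*(-√210/210) = -7704 - (-23)*√210/30 = -7704 + 23*√210/30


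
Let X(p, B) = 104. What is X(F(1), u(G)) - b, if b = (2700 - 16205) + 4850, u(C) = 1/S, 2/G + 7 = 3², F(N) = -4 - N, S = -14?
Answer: 8759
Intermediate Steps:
G = 1 (G = 2/(-7 + 3²) = 2/(-7 + 9) = 2/2 = 2*(½) = 1)
u(C) = -1/14 (u(C) = 1/(-14) = -1/14)
b = -8655 (b = -13505 + 4850 = -8655)
X(F(1), u(G)) - b = 104 - 1*(-8655) = 104 + 8655 = 8759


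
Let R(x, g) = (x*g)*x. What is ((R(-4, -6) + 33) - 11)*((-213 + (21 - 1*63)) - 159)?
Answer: 30636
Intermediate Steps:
R(x, g) = g*x**2 (R(x, g) = (g*x)*x = g*x**2)
((R(-4, -6) + 33) - 11)*((-213 + (21 - 1*63)) - 159) = ((-6*(-4)**2 + 33) - 11)*((-213 + (21 - 1*63)) - 159) = ((-6*16 + 33) - 11)*((-213 + (21 - 63)) - 159) = ((-96 + 33) - 11)*((-213 - 42) - 159) = (-63 - 11)*(-255 - 159) = -74*(-414) = 30636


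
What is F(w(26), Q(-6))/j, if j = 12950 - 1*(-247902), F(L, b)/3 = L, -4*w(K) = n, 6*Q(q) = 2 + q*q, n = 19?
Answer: -57/1043408 ≈ -5.4629e-5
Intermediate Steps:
Q(q) = 1/3 + q**2/6 (Q(q) = (2 + q*q)/6 = (2 + q**2)/6 = 1/3 + q**2/6)
w(K) = -19/4 (w(K) = -1/4*19 = -19/4)
F(L, b) = 3*L
j = 260852 (j = 12950 + 247902 = 260852)
F(w(26), Q(-6))/j = (3*(-19/4))/260852 = -57/4*1/260852 = -57/1043408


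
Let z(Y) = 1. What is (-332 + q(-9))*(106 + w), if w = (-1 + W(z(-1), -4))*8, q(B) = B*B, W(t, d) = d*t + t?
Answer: -18574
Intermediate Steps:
W(t, d) = t + d*t
q(B) = B²
w = -32 (w = (-1 + 1*(1 - 4))*8 = (-1 + 1*(-3))*8 = (-1 - 3)*8 = -4*8 = -32)
(-332 + q(-9))*(106 + w) = (-332 + (-9)²)*(106 - 32) = (-332 + 81)*74 = -251*74 = -18574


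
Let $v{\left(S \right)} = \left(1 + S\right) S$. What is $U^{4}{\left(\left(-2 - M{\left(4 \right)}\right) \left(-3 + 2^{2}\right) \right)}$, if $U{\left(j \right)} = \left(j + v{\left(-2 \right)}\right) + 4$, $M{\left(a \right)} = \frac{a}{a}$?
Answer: $81$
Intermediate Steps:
$M{\left(a \right)} = 1$
$v{\left(S \right)} = S \left(1 + S\right)$
$U{\left(j \right)} = 6 + j$ ($U{\left(j \right)} = \left(j - 2 \left(1 - 2\right)\right) + 4 = \left(j - -2\right) + 4 = \left(j + 2\right) + 4 = \left(2 + j\right) + 4 = 6 + j$)
$U^{4}{\left(\left(-2 - M{\left(4 \right)}\right) \left(-3 + 2^{2}\right) \right)} = \left(6 + \left(-2 - 1\right) \left(-3 + 2^{2}\right)\right)^{4} = \left(6 + \left(-2 - 1\right) \left(-3 + 4\right)\right)^{4} = \left(6 - 3\right)^{4} = 3^{4} = 81$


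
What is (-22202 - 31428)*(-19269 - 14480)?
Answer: 1809958870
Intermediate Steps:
(-22202 - 31428)*(-19269 - 14480) = -53630*(-33749) = 1809958870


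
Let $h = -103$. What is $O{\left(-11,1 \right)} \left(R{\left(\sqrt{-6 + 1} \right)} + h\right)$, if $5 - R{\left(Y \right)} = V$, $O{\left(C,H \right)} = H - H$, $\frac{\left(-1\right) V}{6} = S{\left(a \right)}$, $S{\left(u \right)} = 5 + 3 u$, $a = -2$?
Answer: $0$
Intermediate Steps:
$V = 6$ ($V = - 6 \left(5 + 3 \left(-2\right)\right) = - 6 \left(5 - 6\right) = \left(-6\right) \left(-1\right) = 6$)
$O{\left(C,H \right)} = 0$
$R{\left(Y \right)} = -1$ ($R{\left(Y \right)} = 5 - 6 = -1$)
$O{\left(-11,1 \right)} \left(R{\left(\sqrt{-6 + 1} \right)} + h\right) = 0 \left(-1 - 103\right) = 0 \left(-104\right) = 0$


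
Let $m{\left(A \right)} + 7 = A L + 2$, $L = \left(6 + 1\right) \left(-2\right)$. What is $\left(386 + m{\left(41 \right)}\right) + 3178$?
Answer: $2985$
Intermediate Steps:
$L = -14$ ($L = 7 \left(-2\right) = -14$)
$m{\left(A \right)} = -5 - 14 A$ ($m{\left(A \right)} = -7 + \left(A \left(-14\right) + 2\right) = -7 - \left(-2 + 14 A\right) = -5 - 14 A$)
$\left(386 + m{\left(41 \right)}\right) + 3178 = \left(386 - 579\right) + 3178 = -193 + 3178 = 2985$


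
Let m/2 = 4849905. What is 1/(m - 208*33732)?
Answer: 1/2683554 ≈ 3.7264e-7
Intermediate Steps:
m = 9699810 (m = 2*4849905 = 9699810)
1/(m - 208*33732) = 1/(9699810 - 208*33732) = 1/(9699810 - 7016256) = 1/2683554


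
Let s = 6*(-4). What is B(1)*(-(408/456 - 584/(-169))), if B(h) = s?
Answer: 335256/3211 ≈ 104.41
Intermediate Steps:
s = -24
B(h) = -24
B(1)*(-(408/456 - 584/(-169))) = -(-24)*(408/456 - 584/(-169)) = -(-24)*(408*(1/456) - 584*(-1/169)) = -(-24)*(17/19 + 584/169) = -(-24)*13969/3211 = -24*(-13969/3211) = 335256/3211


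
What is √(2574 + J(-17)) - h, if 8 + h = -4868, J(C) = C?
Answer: 4876 + √2557 ≈ 4926.6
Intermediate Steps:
h = -4876 (h = -8 - 4868 = -4876)
√(2574 + J(-17)) - h = √(2574 - 17) - 1*(-4876) = √2557 + 4876 = 4876 + √2557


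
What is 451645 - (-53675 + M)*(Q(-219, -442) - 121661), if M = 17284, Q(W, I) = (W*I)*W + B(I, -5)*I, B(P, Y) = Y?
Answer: -775790637638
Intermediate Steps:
Q(W, I) = -5*I + I*W**2 (Q(W, I) = (W*I)*W - 5*I = (I*W)*W - 5*I = I*W**2 - 5*I = -5*I + I*W**2)
451645 - (-53675 + M)*(Q(-219, -442) - 121661) = 451645 - (-53675 + 17284)*(-442*(-5 + (-219)**2) - 121661) = 451645 - (-36391)*(-442*(-5 + 47961) - 121661) = 451645 - (-36391)*(-442*47956 - 121661) = 451645 - (-36391)*(-21196552 - 121661) = 451645 - (-36391)*(-21318213) = 451645 - 1*775791089283 = 451645 - 775791089283 = -775790637638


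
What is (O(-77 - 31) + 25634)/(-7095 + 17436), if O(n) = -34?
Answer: 25600/10341 ≈ 2.4756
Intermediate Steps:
(O(-77 - 31) + 25634)/(-7095 + 17436) = (-34 + 25634)/(-7095 + 17436) = 25600/10341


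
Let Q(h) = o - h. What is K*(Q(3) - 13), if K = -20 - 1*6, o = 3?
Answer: 338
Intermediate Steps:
Q(h) = 3 - h
K = -26 (K = -20 - 6 = -26)
K*(Q(3) - 13) = -26*((3 - 1*3) - 13) = -26*((3 - 3) - 13) = -26*(0 - 13) = -26*(-13) = 338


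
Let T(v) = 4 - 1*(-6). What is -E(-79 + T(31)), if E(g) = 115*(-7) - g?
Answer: 736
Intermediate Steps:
T(v) = 10 (T(v) = 4 + 6 = 10)
E(g) = -805 - g
-E(-79 + T(31)) = -(-805 - (-79 + 10)) = -(-805 - 1*(-69)) = -(-805 + 69) = -1*(-736) = 736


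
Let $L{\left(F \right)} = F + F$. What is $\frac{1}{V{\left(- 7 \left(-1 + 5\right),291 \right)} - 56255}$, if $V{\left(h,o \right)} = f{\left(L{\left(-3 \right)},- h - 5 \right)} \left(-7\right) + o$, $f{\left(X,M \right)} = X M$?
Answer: $- \frac{1}{54998} \approx -1.8182 \cdot 10^{-5}$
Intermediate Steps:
$L{\left(F \right)} = 2 F$
$f{\left(X,M \right)} = M X$
$V{\left(h,o \right)} = -210 + o - 42 h$ ($V{\left(h,o \right)} = \left(- h - 5\right) 2 \left(-3\right) \left(-7\right) + o = \left(-5 - h\right) \left(-6\right) \left(-7\right) + o = \left(30 + 6 h\right) \left(-7\right) + o = \left(-210 - 42 h\right) + o = -210 + o - 42 h$)
$\frac{1}{V{\left(- 7 \left(-1 + 5\right),291 \right)} - 56255} = \frac{1}{\left(-210 + 291 - 42 \left(- 7 \left(-1 + 5\right)\right)\right) - 56255} = \frac{1}{\left(-210 + 291 - 42 \left(\left(-7\right) 4\right)\right) - 56255} = \frac{1}{\left(-210 + 291 - -1176\right) - 56255} = \frac{1}{\left(-210 + 291 + 1176\right) - 56255} = \frac{1}{1257 - 56255} = \frac{1}{-54998} = - \frac{1}{54998}$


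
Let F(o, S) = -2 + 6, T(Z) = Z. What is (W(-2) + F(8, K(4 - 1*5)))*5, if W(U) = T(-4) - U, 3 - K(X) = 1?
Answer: 10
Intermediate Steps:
K(X) = 2 (K(X) = 3 - 1*1 = 3 - 1 = 2)
F(o, S) = 4
W(U) = -4 - U
(W(-2) + F(8, K(4 - 1*5)))*5 = ((-4 - 1*(-2)) + 4)*5 = ((-4 + 2) + 4)*5 = (-2 + 4)*5 = 2*5 = 10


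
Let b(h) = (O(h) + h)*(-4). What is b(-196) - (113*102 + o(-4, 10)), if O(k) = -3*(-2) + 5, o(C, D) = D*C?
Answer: -10746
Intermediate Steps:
o(C, D) = C*D
O(k) = 11 (O(k) = 6 + 5 = 11)
b(h) = -44 - 4*h (b(h) = (11 + h)*(-4) = -44 - 4*h)
b(-196) - (113*102 + o(-4, 10)) = (-44 - 4*(-196)) - (113*102 - 4*10) = (-44 + 784) - (11526 - 40) = 740 - 1*11486 = 740 - 11486 = -10746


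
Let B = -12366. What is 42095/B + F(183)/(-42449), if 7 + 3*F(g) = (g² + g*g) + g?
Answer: -2063699443/524924334 ≈ -3.9314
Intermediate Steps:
F(g) = -7/3 + g/3 + 2*g²/3 (F(g) = -7/3 + ((g² + g*g) + g)/3 = -7/3 + ((g² + g²) + g)/3 = -7/3 + (2*g² + g)/3 = -7/3 + (g + 2*g²)/3 = -7/3 + (g/3 + 2*g²/3) = -7/3 + g/3 + 2*g²/3)
42095/B + F(183)/(-42449) = 42095/(-12366) + (-7/3 + (⅓)*183 + (⅔)*183²)/(-42449) = 42095*(-1/12366) + (-7/3 + 61 + (⅔)*33489)*(-1/42449) = -42095/12366 + (-7/3 + 61 + 22326)*(-1/42449) = -42095/12366 + (67154/3)*(-1/42449) = -42095/12366 - 67154/127347 = -2063699443/524924334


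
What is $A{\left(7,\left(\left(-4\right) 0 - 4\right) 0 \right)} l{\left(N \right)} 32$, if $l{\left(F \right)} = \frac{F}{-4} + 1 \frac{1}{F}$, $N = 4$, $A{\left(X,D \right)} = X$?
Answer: $-168$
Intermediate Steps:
$l{\left(F \right)} = \frac{1}{F} - \frac{F}{4}$ ($l{\left(F \right)} = F \left(- \frac{1}{4}\right) + \frac{1}{F} = - \frac{F}{4} + \frac{1}{F} = \frac{1}{F} - \frac{F}{4}$)
$A{\left(7,\left(\left(-4\right) 0 - 4\right) 0 \right)} l{\left(N \right)} 32 = 7 \left(\frac{1}{4} - 1\right) 32 = 7 \left(- \frac{3}{4}\right) 32 = \left(- \frac{21}{4}\right) 32 = -168$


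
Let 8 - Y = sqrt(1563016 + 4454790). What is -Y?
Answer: -8 + sqrt(6017806) ≈ 2445.1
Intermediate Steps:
Y = 8 - sqrt(6017806) (Y = 8 - sqrt(1563016 + 4454790) = 8 - sqrt(6017806) ≈ -2445.1)
-Y = -(8 - sqrt(6017806)) = -8 + sqrt(6017806)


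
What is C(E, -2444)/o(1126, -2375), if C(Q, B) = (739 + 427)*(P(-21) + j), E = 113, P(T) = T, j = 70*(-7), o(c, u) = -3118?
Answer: 297913/1559 ≈ 191.09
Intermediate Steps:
j = -490
C(Q, B) = -595826 (C(Q, B) = (739 + 427)*(-21 - 490) = 1166*(-511) = -595826)
C(E, -2444)/o(1126, -2375) = -595826/(-3118) = -595826*(-1/3118) = 297913/1559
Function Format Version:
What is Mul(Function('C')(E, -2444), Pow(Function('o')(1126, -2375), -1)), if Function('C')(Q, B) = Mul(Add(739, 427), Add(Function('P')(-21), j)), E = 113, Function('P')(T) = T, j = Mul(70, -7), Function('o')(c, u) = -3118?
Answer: Rational(297913, 1559) ≈ 191.09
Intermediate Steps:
j = -490
Function('C')(Q, B) = -595826 (Function('C')(Q, B) = Mul(Add(739, 427), Add(-21, -490)) = Mul(1166, -511) = -595826)
Mul(Function('C')(E, -2444), Pow(Function('o')(1126, -2375), -1)) = Mul(-595826, Pow(-3118, -1)) = Mul(-595826, Rational(-1, 3118)) = Rational(297913, 1559)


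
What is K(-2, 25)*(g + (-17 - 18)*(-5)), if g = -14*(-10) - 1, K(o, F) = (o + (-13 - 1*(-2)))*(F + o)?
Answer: -93886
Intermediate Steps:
K(o, F) = (-11 + o)*(F + o) (K(o, F) = (o + (-13 + 2))*(F + o) = (o - 11)*(F + o) = (-11 + o)*(F + o))
g = 139 (g = 140 - 1 = 139)
K(-2, 25)*(g + (-17 - 18)*(-5)) = ((-2)² - 11*25 - 11*(-2) + 25*(-2))*(139 + (-17 - 18)*(-5)) = (4 - 275 + 22 - 50)*(139 - 35*(-5)) = -299*(139 + 175) = -299*314 = -93886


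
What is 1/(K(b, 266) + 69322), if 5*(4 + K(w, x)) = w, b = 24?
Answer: 5/346614 ≈ 1.4425e-5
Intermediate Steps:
K(w, x) = -4 + w/5
1/(K(b, 266) + 69322) = 1/((-4 + (1/5)*24) + 69322) = 1/((-4 + 24/5) + 69322) = 1/(4/5 + 69322) = 1/(346614/5) = 5/346614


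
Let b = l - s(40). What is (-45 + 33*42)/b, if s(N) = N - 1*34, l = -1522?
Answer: -1341/1528 ≈ -0.87762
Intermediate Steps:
s(N) = -34 + N (s(N) = N - 34 = -34 + N)
b = -1528 (b = -1522 - (-34 + 40) = -1522 - 1*6 = -1522 - 6 = -1528)
(-45 + 33*42)/b = (-45 + 33*42)/(-1528) = (-45 + 1386)*(-1/1528) = 1341*(-1/1528) = -1341/1528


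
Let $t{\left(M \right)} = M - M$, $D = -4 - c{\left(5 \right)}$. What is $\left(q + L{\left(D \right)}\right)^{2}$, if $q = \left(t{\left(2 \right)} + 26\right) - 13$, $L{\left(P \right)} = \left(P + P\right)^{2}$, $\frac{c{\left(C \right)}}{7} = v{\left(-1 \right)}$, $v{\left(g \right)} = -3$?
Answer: $1366561$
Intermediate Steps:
$c{\left(C \right)} = -21$ ($c{\left(C \right)} = 7 \left(-3\right) = -21$)
$D = 17$ ($D = -4 - -21 = -4 + 21 = 17$)
$t{\left(M \right)} = 0$
$L{\left(P \right)} = 4 P^{2}$ ($L{\left(P \right)} = \left(2 P\right)^{2} = 4 P^{2}$)
$q = 13$ ($q = \left(0 + 26\right) - 13 = 26 - 13 = 13$)
$\left(q + L{\left(D \right)}\right)^{2} = \left(13 + 4 \cdot 17^{2}\right)^{2} = \left(13 + 4 \cdot 289\right)^{2} = \left(13 + 1156\right)^{2} = 1169^{2} = 1366561$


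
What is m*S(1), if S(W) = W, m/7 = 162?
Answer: 1134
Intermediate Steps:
m = 1134 (m = 7*162 = 1134)
m*S(1) = 1134*1 = 1134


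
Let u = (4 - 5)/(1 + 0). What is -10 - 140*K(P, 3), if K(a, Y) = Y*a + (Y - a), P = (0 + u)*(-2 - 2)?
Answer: -1550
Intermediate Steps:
u = -1 (u = -1/1 = -1*1 = -1)
P = 4 (P = (0 - 1)*(-2 - 2) = -1*(-4) = 4)
K(a, Y) = Y - a + Y*a
-10 - 140*K(P, 3) = -10 - 140*(3 - 1*4 + 3*4) = -10 - 140*(3 - 4 + 12) = -10 - 140*11 = -10 - 1540 = -1550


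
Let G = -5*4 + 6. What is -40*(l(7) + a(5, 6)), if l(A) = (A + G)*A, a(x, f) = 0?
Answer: 1960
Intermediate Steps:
G = -14 (G = -20 + 6 = -14)
l(A) = A*(-14 + A) (l(A) = (A - 14)*A = (-14 + A)*A = A*(-14 + A))
-40*(l(7) + a(5, 6)) = -40*(7*(-14 + 7) + 0) = -40*(7*(-7) + 0) = -40*(-49 + 0) = -40*(-49) = 1960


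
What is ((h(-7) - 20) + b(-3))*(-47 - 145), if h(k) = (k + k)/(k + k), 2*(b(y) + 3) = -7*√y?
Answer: 4224 + 672*I*√3 ≈ 4224.0 + 1163.9*I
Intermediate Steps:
b(y) = -3 - 7*√y/2 (b(y) = -3 + (-7*√y)/2 = -3 - 7*√y/2)
h(k) = 1 (h(k) = (2*k)/((2*k)) = (2*k)*(1/(2*k)) = 1)
((h(-7) - 20) + b(-3))*(-47 - 145) = ((1 - 20) + (-3 - 7*I*√3/2))*(-47 - 145) = (-19 + (-3 - 7*I*√3/2))*(-192) = (-22 - 7*I*√3/2)*(-192) = 4224 + 672*I*√3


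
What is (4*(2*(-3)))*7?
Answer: -168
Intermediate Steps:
(4*(2*(-3)))*7 = (4*(-6))*7 = -24*7 = -168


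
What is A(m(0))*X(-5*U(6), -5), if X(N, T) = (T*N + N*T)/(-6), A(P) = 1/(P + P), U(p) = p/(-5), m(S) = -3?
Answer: -5/3 ≈ -1.6667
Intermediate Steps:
U(p) = -p/5 (U(p) = p*(-⅕) = -p/5)
A(P) = 1/(2*P)
X(N, T) = -N*T/3 (X(N, T) = (N*T + N*T)*(-⅙) = (2*N*T)*(-⅙) = -N*T/3)
A(m(0))*X(-5*U(6), -5) = ((½)/(-3))*(-⅓*(-(-1)*6)*(-5)) = ((½)*(-⅓))*(-⅓*(-5*(-6/5))*(-5)) = -(-1)*6*(-5)/18 = -⅙*10 = -5/3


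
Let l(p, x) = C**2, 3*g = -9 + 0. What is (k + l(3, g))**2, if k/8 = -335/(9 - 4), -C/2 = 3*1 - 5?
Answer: 270400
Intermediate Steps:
g = -3 (g = (-9 + 0)/3 = (1/3)*(-9) = -3)
C = 4 (C = -2*(3*1 - 5) = -2*(3 - 5) = -2*(-2) = 4)
l(p, x) = 16 (l(p, x) = 4**2 = 16)
k = -536 (k = 8*(-335/(9 - 4)) = 8*(-335/(1*5)) = 8*(-335/5) = 8*(-335*1/5) = 8*(-67) = -536)
(k + l(3, g))**2 = (-536 + 16)**2 = (-520)**2 = 270400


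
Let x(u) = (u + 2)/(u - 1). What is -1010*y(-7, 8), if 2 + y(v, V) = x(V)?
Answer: 4040/7 ≈ 577.14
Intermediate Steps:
x(u) = (2 + u)/(-1 + u)
y(v, V) = -2 + (2 + V)/(-1 + V)
-1010*y(-7, 8) = -1010*(4 - 1*8)/(-1 + 8) = -1010*(4 - 8)/7 = -1010*(-4)/7 = -1010*(-4/7) = 4040/7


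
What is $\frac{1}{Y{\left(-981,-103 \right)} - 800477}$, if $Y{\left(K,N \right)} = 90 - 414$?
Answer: $- \frac{1}{800801} \approx -1.2487 \cdot 10^{-6}$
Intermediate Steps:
$Y{\left(K,N \right)} = -324$
$\frac{1}{Y{\left(-981,-103 \right)} - 800477} = \frac{1}{-324 - 800477} = \frac{1}{-800801} = - \frac{1}{800801}$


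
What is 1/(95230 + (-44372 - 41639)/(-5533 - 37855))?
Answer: 43388/4131925251 ≈ 1.0501e-5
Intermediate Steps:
1/(95230 + (-44372 - 41639)/(-5533 - 37855)) = 1/(95230 - 86011/(-43388)) = 1/(95230 - 86011*(-1/43388)) = 1/(95230 + 86011/43388) = 1/(4131925251/43388) = 43388/4131925251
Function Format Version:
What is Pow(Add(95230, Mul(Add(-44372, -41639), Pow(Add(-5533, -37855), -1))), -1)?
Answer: Rational(43388, 4131925251) ≈ 1.0501e-5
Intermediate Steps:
Pow(Add(95230, Mul(Add(-44372, -41639), Pow(Add(-5533, -37855), -1))), -1) = Pow(Add(95230, Mul(-86011, Pow(-43388, -1))), -1) = Pow(Add(95230, Mul(-86011, Rational(-1, 43388))), -1) = Pow(Add(95230, Rational(86011, 43388)), -1) = Pow(Rational(4131925251, 43388), -1) = Rational(43388, 4131925251)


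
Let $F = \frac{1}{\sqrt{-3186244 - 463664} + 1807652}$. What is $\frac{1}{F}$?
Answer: $1807652 + 2 i \sqrt{912477} \approx 1.8077 \cdot 10^{6} + 1910.5 i$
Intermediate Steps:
$F = \frac{1}{1807652 + 2 i \sqrt{912477}}$ ($F = \frac{1}{\sqrt{-3649908} + 1807652} = \frac{1}{2 i \sqrt{912477} + 1807652} = \frac{1}{1807652 + 2 i \sqrt{912477}} \approx 5.532 \cdot 10^{-7} - 5.85 \cdot 10^{-10} i$)
$\frac{1}{F} = \frac{1}{\frac{451913}{816902350753} - \frac{i \sqrt{912477}}{1633804701506}}$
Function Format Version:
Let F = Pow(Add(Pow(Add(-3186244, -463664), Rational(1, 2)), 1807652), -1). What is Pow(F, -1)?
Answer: Add(1807652, Mul(2, I, Pow(912477, Rational(1, 2)))) ≈ Add(1.8077e+6, Mul(1910.5, I))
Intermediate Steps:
F = Pow(Add(1807652, Mul(2, I, Pow(912477, Rational(1, 2)))), -1) (F = Pow(Add(Pow(-3649908, Rational(1, 2)), 1807652), -1) = Pow(Add(Mul(2, I, Pow(912477, Rational(1, 2))), 1807652), -1) = Pow(Add(1807652, Mul(2, I, Pow(912477, Rational(1, 2)))), -1) ≈ Add(5.5320e-7, Mul(-5.85e-10, I)))
Pow(F, -1) = Pow(Add(Rational(451913, 816902350753), Mul(Rational(-1, 1633804701506), I, Pow(912477, Rational(1, 2)))), -1)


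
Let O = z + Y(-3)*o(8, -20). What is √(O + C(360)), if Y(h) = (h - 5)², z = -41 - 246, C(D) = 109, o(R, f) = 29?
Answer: √1678 ≈ 40.963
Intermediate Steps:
z = -287
Y(h) = (-5 + h)²
O = 1569 (O = -287 + (-5 - 3)²*29 = -287 + (-8)²*29 = -287 + 64*29 = -287 + 1856 = 1569)
√(O + C(360)) = √(1569 + 109) = √1678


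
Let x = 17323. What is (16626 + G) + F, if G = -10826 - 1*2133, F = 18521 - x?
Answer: 4865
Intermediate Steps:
F = 1198 (F = 18521 - 1*17323 = 18521 - 17323 = 1198)
G = -12959 (G = -10826 - 2133 = -12959)
(16626 + G) + F = (16626 - 12959) + 1198 = 3667 + 1198 = 4865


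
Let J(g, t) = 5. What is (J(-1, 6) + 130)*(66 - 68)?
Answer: -270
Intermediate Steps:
(J(-1, 6) + 130)*(66 - 68) = (5 + 130)*(66 - 68) = 135*(-2) = -270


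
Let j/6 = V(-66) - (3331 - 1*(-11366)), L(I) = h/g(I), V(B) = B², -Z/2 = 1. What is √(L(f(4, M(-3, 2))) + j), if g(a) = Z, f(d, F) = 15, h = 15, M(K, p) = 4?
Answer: I*√248214/2 ≈ 249.11*I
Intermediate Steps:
Z = -2 (Z = -2*1 = -2)
g(a) = -2
L(I) = -15/2 (L(I) = 15/(-2) = 15*(-½) = -15/2)
j = -62046 (j = 6*((-66)² - (3331 - 1*(-11366))) = 6*(4356 - (3331 + 11366)) = 6*(4356 - 1*14697) = 6*(4356 - 14697) = 6*(-10341) = -62046)
√(L(f(4, M(-3, 2))) + j) = √(-15/2 - 62046) = √(-124107/2) = I*√248214/2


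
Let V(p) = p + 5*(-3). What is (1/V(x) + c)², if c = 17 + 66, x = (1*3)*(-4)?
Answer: 5017600/729 ≈ 6882.9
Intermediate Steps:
x = -12 (x = 3*(-4) = -12)
V(p) = -15 + p (V(p) = p - 15 = -15 + p)
c = 83
(1/V(x) + c)² = (1/(-15 - 12) + 83)² = (1/(-27) + 83)² = (-1/27 + 83)² = (2240/27)² = 5017600/729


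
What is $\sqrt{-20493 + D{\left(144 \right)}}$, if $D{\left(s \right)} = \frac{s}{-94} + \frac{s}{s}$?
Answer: $\frac{2 i \sqrt{11317553}}{47} \approx 143.16 i$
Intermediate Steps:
$D{\left(s \right)} = 1 - \frac{s}{94}$ ($D{\left(s \right)} = s \left(- \frac{1}{94}\right) + 1 = - \frac{s}{94} + 1 = 1 - \frac{s}{94}$)
$\sqrt{-20493 + D{\left(144 \right)}} = \sqrt{-20493 + \left(1 - \frac{72}{47}\right)} = \sqrt{-20493 - \frac{25}{47}} = \sqrt{- \frac{963196}{47}} = \frac{2 i \sqrt{11317553}}{47}$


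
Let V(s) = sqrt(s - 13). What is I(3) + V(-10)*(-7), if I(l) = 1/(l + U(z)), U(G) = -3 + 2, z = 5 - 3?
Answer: 1/2 - 7*I*sqrt(23) ≈ 0.5 - 33.571*I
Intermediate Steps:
z = 2
U(G) = -1
V(s) = sqrt(-13 + s)
I(l) = 1/(-1 + l) (I(l) = 1/(l - 1) = 1/(-1 + l))
I(3) + V(-10)*(-7) = 1/(-1 + 3) + sqrt(-13 - 10)*(-7) = 1/2 + sqrt(-23)*(-7) = 1/2 + (I*sqrt(23))*(-7) = 1/2 - 7*I*sqrt(23)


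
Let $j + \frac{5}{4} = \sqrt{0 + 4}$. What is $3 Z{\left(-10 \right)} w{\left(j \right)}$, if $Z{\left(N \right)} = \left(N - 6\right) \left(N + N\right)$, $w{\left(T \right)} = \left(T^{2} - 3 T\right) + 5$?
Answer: $3180$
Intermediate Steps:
$j = \frac{3}{4}$ ($j = - \frac{5}{4} + \sqrt{0 + 4} = - \frac{5}{4} + \sqrt{4} = - \frac{5}{4} + 2 = \frac{3}{4} \approx 0.75$)
$w{\left(T \right)} = 5 + T^{2} - 3 T$
$Z{\left(N \right)} = 2 N \left(-6 + N\right)$ ($Z{\left(N \right)} = \left(-6 + N\right) 2 N = 2 N \left(-6 + N\right)$)
$3 Z{\left(-10 \right)} w{\left(j \right)} = 3 \cdot 2 \left(-10\right) \left(-6 - 10\right) \left(5 + \left(\frac{3}{4}\right)^{2} - \frac{9}{4}\right) = 3 \cdot 2 \left(-10\right) \left(-16\right) \left(5 + \frac{9}{16} - \frac{9}{4}\right) = 3 \cdot 320 \cdot \frac{53}{16} = 960 \cdot \frac{53}{16} = 3180$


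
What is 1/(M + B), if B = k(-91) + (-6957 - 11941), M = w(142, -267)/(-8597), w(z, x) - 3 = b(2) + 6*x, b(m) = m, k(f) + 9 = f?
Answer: -8597/163324209 ≈ -5.2638e-5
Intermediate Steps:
k(f) = -9 + f
w(z, x) = 5 + 6*x (w(z, x) = 3 + (2 + 6*x) = 5 + 6*x)
M = 1597/8597 (M = (5 + 6*(-267))/(-8597) = (5 - 1602)*(-1/8597) = -1597*(-1/8597) = 1597/8597 ≈ 0.18576)
B = -18998 (B = (-9 - 91) + (-6957 - 11941) = -100 - 18898 = -18998)
1/(M + B) = 1/(1597/8597 - 18998) = 1/(-163324209/8597) = -8597/163324209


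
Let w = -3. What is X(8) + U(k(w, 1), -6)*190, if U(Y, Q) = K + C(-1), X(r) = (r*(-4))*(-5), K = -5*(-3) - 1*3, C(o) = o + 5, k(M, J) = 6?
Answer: 3200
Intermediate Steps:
C(o) = 5 + o
K = 12 (K = 15 - 3 = 12)
X(r) = 20*r (X(r) = -4*r*(-5) = 20*r)
U(Y, Q) = 16 (U(Y, Q) = 12 + (5 - 1) = 12 + 4 = 16)
X(8) + U(k(w, 1), -6)*190 = 20*8 + 16*190 = 160 + 3040 = 3200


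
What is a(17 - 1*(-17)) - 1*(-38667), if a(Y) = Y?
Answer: 38701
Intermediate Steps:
a(17 - 1*(-17)) - 1*(-38667) = (17 - 1*(-17)) - 1*(-38667) = (17 + 17) + 38667 = 34 + 38667 = 38701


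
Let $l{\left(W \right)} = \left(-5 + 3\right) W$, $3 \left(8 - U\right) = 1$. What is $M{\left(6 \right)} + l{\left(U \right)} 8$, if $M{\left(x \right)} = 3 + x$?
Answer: $- \frac{341}{3} \approx -113.67$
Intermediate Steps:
$U = \frac{23}{3}$ ($U = 8 - \frac{1}{3} = \frac{23}{3} \approx 7.6667$)
$l{\left(W \right)} = - 2 W$
$M{\left(6 \right)} + l{\left(U \right)} 8 = \left(3 + 6\right) + \left(-2\right) \frac{23}{3} \cdot 8 = 9 - \frac{368}{3} = - \frac{341}{3}$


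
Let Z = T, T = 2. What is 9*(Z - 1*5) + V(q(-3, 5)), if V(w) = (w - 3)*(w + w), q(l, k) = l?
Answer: 9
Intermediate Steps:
Z = 2
V(w) = 2*w*(-3 + w) (V(w) = (-3 + w)*(2*w) = 2*w*(-3 + w))
9*(Z - 1*5) + V(q(-3, 5)) = 9*(2 - 1*5) + 2*(-3)*(-3 - 3) = 9*(2 - 5) + 2*(-3)*(-6) = 9*(-3) + 36 = -27 + 36 = 9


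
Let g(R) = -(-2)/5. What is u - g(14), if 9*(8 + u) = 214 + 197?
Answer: 559/15 ≈ 37.267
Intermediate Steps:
g(R) = ⅖ (g(R) = -(-2)/5 = -1*(-⅖) = ⅖)
u = 113/3 (u = -8 + (214 + 197)/9 = -8 + (⅑)*411 = -8 + 137/3 = 113/3 ≈ 37.667)
u - g(14) = 113/3 - 1*⅖ = 113/3 - ⅖ = 559/15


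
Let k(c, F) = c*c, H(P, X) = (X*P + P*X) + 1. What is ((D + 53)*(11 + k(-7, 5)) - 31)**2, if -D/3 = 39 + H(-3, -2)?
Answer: 38576521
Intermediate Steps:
H(P, X) = 1 + 2*P*X (H(P, X) = (P*X + P*X) + 1 = 2*P*X + 1 = 1 + 2*P*X)
k(c, F) = c**2
D = -156 (D = -3*(39 + (1 + 2*(-3)*(-2))) = -3*(39 + (1 + 12)) = -3*(39 + 13) = -3*52 = -156)
((D + 53)*(11 + k(-7, 5)) - 31)**2 = ((-156 + 53)*(11 + (-7)**2) - 31)**2 = (-103*(11 + 49) - 31)**2 = (-103*60 - 31)**2 = (-6180 - 31)**2 = (-6211)**2 = 38576521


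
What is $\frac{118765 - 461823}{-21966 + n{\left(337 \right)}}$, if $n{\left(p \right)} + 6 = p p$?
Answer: $- \frac{343058}{91597} \approx -3.7453$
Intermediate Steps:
$n{\left(p \right)} = -6 + p^{2}$ ($n{\left(p \right)} = -6 + p p = -6 + p^{2}$)
$\frac{118765 - 461823}{-21966 + n{\left(337 \right)}} = \frac{118765 - 461823}{-21966 - \left(6 - 337^{2}\right)} = - \frac{343058}{-21966 + \left(-6 + 113569\right)} = - \frac{343058}{-21966 + 113563} = - \frac{343058}{91597}$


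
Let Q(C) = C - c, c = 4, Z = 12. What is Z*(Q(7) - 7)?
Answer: -48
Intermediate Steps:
Q(C) = -4 + C (Q(C) = C - 1*4 = C - 4 = -4 + C)
Z*(Q(7) - 7) = 12*((-4 + 7) - 7) = 12*(3 - 7) = 12*(-4) = -48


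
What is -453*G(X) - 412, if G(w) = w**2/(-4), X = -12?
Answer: 15896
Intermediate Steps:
G(w) = -w**2/4
-453*G(X) - 412 = -(-453)*(-12)**2/4 - 412 = -(-453)*144/4 - 412 = -453*(-36) - 412 = 16308 - 412 = 15896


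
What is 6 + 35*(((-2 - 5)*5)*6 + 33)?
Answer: -6189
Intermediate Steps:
6 + 35*(((-2 - 5)*5)*6 + 33) = 6 + 35*(-7*5*6 + 33) = 6 + 35*(-35*6 + 33) = 6 + 35*(-210 + 33) = 6 + 35*(-177) = 6 - 6195 = -6189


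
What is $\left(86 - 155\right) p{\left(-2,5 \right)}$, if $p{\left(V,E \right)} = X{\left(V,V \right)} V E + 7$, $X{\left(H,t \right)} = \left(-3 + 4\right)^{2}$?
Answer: $207$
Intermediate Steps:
$X{\left(H,t \right)} = 1$ ($X{\left(H,t \right)} = 1^{2} = 1$)
$p{\left(V,E \right)} = 7 + E V$ ($p{\left(V,E \right)} = 1 V E + 7 = V E + 7 = E V + 7 = 7 + E V$)
$\left(86 - 155\right) p{\left(-2,5 \right)} = \left(86 - 155\right) \left(7 + 5 \left(-2\right)\right) = - 69 \left(7 - 10\right) = \left(-69\right) \left(-3\right) = 207$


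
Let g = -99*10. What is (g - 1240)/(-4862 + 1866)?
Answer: 1115/1498 ≈ 0.74433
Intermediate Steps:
g = -990
(g - 1240)/(-4862 + 1866) = (-990 - 1240)/(-4862 + 1866) = -2230/(-2996) = -2230*(-1/2996) = 1115/1498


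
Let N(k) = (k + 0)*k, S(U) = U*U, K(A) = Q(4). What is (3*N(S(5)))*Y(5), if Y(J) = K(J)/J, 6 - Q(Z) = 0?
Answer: 2250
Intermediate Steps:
Q(Z) = 6 (Q(Z) = 6 - 1*0 = 6 + 0 = 6)
K(A) = 6
Y(J) = 6/J
S(U) = U²
N(k) = k² (N(k) = k*k = k²)
(3*N(S(5)))*Y(5) = (3*(5²)²)*(6/5) = (3*25²)*(6*(⅕)) = (3*625)*(6/5) = 1875*(6/5) = 2250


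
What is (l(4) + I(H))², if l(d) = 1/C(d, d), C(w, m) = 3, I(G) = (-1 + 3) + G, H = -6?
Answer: 121/9 ≈ 13.444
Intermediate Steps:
I(G) = 2 + G
l(d) = ⅓ (l(d) = 1/3 = ⅓)
(l(4) + I(H))² = (⅓ + (2 - 6))² = (⅓ - 4)² = (-11/3)² = 121/9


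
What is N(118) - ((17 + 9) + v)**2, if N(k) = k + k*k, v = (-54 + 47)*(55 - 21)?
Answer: -30902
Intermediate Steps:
v = -238 (v = -7*34 = -238)
N(k) = k + k**2
N(118) - ((17 + 9) + v)**2 = 118*(1 + 118) - ((17 + 9) - 238)**2 = 118*119 - (26 - 238)**2 = 14042 - 1*(-212)**2 = 14042 - 1*44944 = 14042 - 44944 = -30902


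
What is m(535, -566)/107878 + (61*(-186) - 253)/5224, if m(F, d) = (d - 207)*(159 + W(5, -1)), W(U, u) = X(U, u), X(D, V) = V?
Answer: -944652469/281777336 ≈ -3.3525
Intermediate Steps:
W(U, u) = u
m(F, d) = -32706 + 158*d (m(F, d) = (d - 207)*(159 - 1) = (-207 + d)*158 = -32706 + 158*d)
m(535, -566)/107878 + (61*(-186) - 253)/5224 = (-32706 + 158*(-566))/107878 + (61*(-186) - 253)/5224 = (-32706 - 89428)*(1/107878) + (-11346 - 253)*(1/5224) = -122134*1/107878 - 11599*1/5224 = -61067/53939 - 11599/5224 = -944652469/281777336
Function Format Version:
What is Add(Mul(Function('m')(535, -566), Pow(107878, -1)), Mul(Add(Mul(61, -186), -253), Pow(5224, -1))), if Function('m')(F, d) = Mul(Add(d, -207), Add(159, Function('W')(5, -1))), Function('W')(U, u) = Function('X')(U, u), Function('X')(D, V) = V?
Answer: Rational(-944652469, 281777336) ≈ -3.3525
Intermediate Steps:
Function('W')(U, u) = u
Function('m')(F, d) = Add(-32706, Mul(158, d)) (Function('m')(F, d) = Mul(Add(d, -207), Add(159, -1)) = Mul(Add(-207, d), 158) = Add(-32706, Mul(158, d)))
Add(Mul(Function('m')(535, -566), Pow(107878, -1)), Mul(Add(Mul(61, -186), -253), Pow(5224, -1))) = Add(Mul(Add(-32706, Mul(158, -566)), Pow(107878, -1)), Mul(Add(Mul(61, -186), -253), Pow(5224, -1))) = Add(Mul(Add(-32706, -89428), Rational(1, 107878)), Mul(Add(-11346, -253), Rational(1, 5224))) = Add(Mul(-122134, Rational(1, 107878)), Mul(-11599, Rational(1, 5224))) = Add(Rational(-61067, 53939), Rational(-11599, 5224)) = Rational(-944652469, 281777336)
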